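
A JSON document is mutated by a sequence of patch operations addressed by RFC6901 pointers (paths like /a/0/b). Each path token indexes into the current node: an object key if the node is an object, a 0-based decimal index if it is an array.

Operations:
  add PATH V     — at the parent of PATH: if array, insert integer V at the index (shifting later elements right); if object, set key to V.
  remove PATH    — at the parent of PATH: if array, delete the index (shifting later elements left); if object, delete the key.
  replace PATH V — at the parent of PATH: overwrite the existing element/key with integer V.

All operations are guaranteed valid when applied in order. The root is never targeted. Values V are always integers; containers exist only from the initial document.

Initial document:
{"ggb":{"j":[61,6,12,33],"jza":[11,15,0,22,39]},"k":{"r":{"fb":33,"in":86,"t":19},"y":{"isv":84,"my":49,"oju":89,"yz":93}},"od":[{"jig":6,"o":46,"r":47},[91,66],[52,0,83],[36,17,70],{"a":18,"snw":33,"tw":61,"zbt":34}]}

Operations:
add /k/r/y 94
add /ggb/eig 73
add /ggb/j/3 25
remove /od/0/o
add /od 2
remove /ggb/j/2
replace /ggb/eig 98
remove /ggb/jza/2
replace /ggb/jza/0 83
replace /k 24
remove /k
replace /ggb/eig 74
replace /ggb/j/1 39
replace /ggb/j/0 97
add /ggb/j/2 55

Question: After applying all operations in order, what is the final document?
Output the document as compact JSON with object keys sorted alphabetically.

Answer: {"ggb":{"eig":74,"j":[97,39,55,25,33],"jza":[83,15,22,39]},"od":2}

Derivation:
After op 1 (add /k/r/y 94): {"ggb":{"j":[61,6,12,33],"jza":[11,15,0,22,39]},"k":{"r":{"fb":33,"in":86,"t":19,"y":94},"y":{"isv":84,"my":49,"oju":89,"yz":93}},"od":[{"jig":6,"o":46,"r":47},[91,66],[52,0,83],[36,17,70],{"a":18,"snw":33,"tw":61,"zbt":34}]}
After op 2 (add /ggb/eig 73): {"ggb":{"eig":73,"j":[61,6,12,33],"jza":[11,15,0,22,39]},"k":{"r":{"fb":33,"in":86,"t":19,"y":94},"y":{"isv":84,"my":49,"oju":89,"yz":93}},"od":[{"jig":6,"o":46,"r":47},[91,66],[52,0,83],[36,17,70],{"a":18,"snw":33,"tw":61,"zbt":34}]}
After op 3 (add /ggb/j/3 25): {"ggb":{"eig":73,"j":[61,6,12,25,33],"jza":[11,15,0,22,39]},"k":{"r":{"fb":33,"in":86,"t":19,"y":94},"y":{"isv":84,"my":49,"oju":89,"yz":93}},"od":[{"jig":6,"o":46,"r":47},[91,66],[52,0,83],[36,17,70],{"a":18,"snw":33,"tw":61,"zbt":34}]}
After op 4 (remove /od/0/o): {"ggb":{"eig":73,"j":[61,6,12,25,33],"jza":[11,15,0,22,39]},"k":{"r":{"fb":33,"in":86,"t":19,"y":94},"y":{"isv":84,"my":49,"oju":89,"yz":93}},"od":[{"jig":6,"r":47},[91,66],[52,0,83],[36,17,70],{"a":18,"snw":33,"tw":61,"zbt":34}]}
After op 5 (add /od 2): {"ggb":{"eig":73,"j":[61,6,12,25,33],"jza":[11,15,0,22,39]},"k":{"r":{"fb":33,"in":86,"t":19,"y":94},"y":{"isv":84,"my":49,"oju":89,"yz":93}},"od":2}
After op 6 (remove /ggb/j/2): {"ggb":{"eig":73,"j":[61,6,25,33],"jza":[11,15,0,22,39]},"k":{"r":{"fb":33,"in":86,"t":19,"y":94},"y":{"isv":84,"my":49,"oju":89,"yz":93}},"od":2}
After op 7 (replace /ggb/eig 98): {"ggb":{"eig":98,"j":[61,6,25,33],"jza":[11,15,0,22,39]},"k":{"r":{"fb":33,"in":86,"t":19,"y":94},"y":{"isv":84,"my":49,"oju":89,"yz":93}},"od":2}
After op 8 (remove /ggb/jza/2): {"ggb":{"eig":98,"j":[61,6,25,33],"jza":[11,15,22,39]},"k":{"r":{"fb":33,"in":86,"t":19,"y":94},"y":{"isv":84,"my":49,"oju":89,"yz":93}},"od":2}
After op 9 (replace /ggb/jza/0 83): {"ggb":{"eig":98,"j":[61,6,25,33],"jza":[83,15,22,39]},"k":{"r":{"fb":33,"in":86,"t":19,"y":94},"y":{"isv":84,"my":49,"oju":89,"yz":93}},"od":2}
After op 10 (replace /k 24): {"ggb":{"eig":98,"j":[61,6,25,33],"jza":[83,15,22,39]},"k":24,"od":2}
After op 11 (remove /k): {"ggb":{"eig":98,"j":[61,6,25,33],"jza":[83,15,22,39]},"od":2}
After op 12 (replace /ggb/eig 74): {"ggb":{"eig":74,"j":[61,6,25,33],"jza":[83,15,22,39]},"od":2}
After op 13 (replace /ggb/j/1 39): {"ggb":{"eig":74,"j":[61,39,25,33],"jza":[83,15,22,39]},"od":2}
After op 14 (replace /ggb/j/0 97): {"ggb":{"eig":74,"j":[97,39,25,33],"jza":[83,15,22,39]},"od":2}
After op 15 (add /ggb/j/2 55): {"ggb":{"eig":74,"j":[97,39,55,25,33],"jza":[83,15,22,39]},"od":2}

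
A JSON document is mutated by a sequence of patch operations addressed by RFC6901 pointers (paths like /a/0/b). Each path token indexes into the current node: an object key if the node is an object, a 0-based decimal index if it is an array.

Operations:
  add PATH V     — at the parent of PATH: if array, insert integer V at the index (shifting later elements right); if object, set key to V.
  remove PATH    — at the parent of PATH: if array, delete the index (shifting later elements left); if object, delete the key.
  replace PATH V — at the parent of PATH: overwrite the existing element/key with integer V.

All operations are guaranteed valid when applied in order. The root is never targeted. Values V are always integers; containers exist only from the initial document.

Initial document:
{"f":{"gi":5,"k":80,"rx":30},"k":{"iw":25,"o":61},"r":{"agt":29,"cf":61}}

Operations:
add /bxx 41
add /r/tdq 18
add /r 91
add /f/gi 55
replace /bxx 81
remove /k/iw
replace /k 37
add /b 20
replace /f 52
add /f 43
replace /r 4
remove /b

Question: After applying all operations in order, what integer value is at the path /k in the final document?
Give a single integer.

Answer: 37

Derivation:
After op 1 (add /bxx 41): {"bxx":41,"f":{"gi":5,"k":80,"rx":30},"k":{"iw":25,"o":61},"r":{"agt":29,"cf":61}}
After op 2 (add /r/tdq 18): {"bxx":41,"f":{"gi":5,"k":80,"rx":30},"k":{"iw":25,"o":61},"r":{"agt":29,"cf":61,"tdq":18}}
After op 3 (add /r 91): {"bxx":41,"f":{"gi":5,"k":80,"rx":30},"k":{"iw":25,"o":61},"r":91}
After op 4 (add /f/gi 55): {"bxx":41,"f":{"gi":55,"k":80,"rx":30},"k":{"iw":25,"o":61},"r":91}
After op 5 (replace /bxx 81): {"bxx":81,"f":{"gi":55,"k":80,"rx":30},"k":{"iw":25,"o":61},"r":91}
After op 6 (remove /k/iw): {"bxx":81,"f":{"gi":55,"k":80,"rx":30},"k":{"o":61},"r":91}
After op 7 (replace /k 37): {"bxx":81,"f":{"gi":55,"k":80,"rx":30},"k":37,"r":91}
After op 8 (add /b 20): {"b":20,"bxx":81,"f":{"gi":55,"k":80,"rx":30},"k":37,"r":91}
After op 9 (replace /f 52): {"b":20,"bxx":81,"f":52,"k":37,"r":91}
After op 10 (add /f 43): {"b":20,"bxx":81,"f":43,"k":37,"r":91}
After op 11 (replace /r 4): {"b":20,"bxx":81,"f":43,"k":37,"r":4}
After op 12 (remove /b): {"bxx":81,"f":43,"k":37,"r":4}
Value at /k: 37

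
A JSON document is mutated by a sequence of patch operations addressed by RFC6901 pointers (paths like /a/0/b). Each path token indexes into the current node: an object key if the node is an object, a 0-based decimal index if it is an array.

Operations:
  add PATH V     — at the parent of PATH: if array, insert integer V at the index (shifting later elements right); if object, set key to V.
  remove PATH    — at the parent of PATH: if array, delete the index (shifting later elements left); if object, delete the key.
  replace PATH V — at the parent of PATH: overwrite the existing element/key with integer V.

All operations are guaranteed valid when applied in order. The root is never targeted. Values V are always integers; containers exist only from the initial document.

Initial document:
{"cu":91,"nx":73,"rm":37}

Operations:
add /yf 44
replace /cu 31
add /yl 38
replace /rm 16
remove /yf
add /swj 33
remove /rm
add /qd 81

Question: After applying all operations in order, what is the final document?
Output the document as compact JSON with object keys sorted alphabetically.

Answer: {"cu":31,"nx":73,"qd":81,"swj":33,"yl":38}

Derivation:
After op 1 (add /yf 44): {"cu":91,"nx":73,"rm":37,"yf":44}
After op 2 (replace /cu 31): {"cu":31,"nx":73,"rm":37,"yf":44}
After op 3 (add /yl 38): {"cu":31,"nx":73,"rm":37,"yf":44,"yl":38}
After op 4 (replace /rm 16): {"cu":31,"nx":73,"rm":16,"yf":44,"yl":38}
After op 5 (remove /yf): {"cu":31,"nx":73,"rm":16,"yl":38}
After op 6 (add /swj 33): {"cu":31,"nx":73,"rm":16,"swj":33,"yl":38}
After op 7 (remove /rm): {"cu":31,"nx":73,"swj":33,"yl":38}
After op 8 (add /qd 81): {"cu":31,"nx":73,"qd":81,"swj":33,"yl":38}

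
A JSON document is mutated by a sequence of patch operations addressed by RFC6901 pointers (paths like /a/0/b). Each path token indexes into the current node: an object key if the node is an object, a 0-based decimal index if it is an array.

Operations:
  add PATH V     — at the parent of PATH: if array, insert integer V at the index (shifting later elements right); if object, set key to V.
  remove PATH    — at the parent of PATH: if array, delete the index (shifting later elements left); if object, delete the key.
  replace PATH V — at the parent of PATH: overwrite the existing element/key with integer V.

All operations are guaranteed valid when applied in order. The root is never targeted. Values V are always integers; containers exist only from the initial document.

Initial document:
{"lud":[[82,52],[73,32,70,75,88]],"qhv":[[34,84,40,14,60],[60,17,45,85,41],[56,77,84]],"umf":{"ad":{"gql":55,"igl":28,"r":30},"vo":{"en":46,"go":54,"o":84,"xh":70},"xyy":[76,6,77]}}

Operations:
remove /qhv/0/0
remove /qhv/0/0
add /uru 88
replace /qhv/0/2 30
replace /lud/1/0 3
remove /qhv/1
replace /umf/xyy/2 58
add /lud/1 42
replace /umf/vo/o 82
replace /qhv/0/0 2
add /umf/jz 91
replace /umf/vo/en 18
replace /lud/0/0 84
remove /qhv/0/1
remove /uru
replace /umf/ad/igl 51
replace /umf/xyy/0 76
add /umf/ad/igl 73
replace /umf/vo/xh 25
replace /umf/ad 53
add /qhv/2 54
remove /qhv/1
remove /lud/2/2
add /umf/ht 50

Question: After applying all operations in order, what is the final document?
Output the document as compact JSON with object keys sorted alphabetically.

Answer: {"lud":[[84,52],42,[3,32,75,88]],"qhv":[[2,30],54],"umf":{"ad":53,"ht":50,"jz":91,"vo":{"en":18,"go":54,"o":82,"xh":25},"xyy":[76,6,58]}}

Derivation:
After op 1 (remove /qhv/0/0): {"lud":[[82,52],[73,32,70,75,88]],"qhv":[[84,40,14,60],[60,17,45,85,41],[56,77,84]],"umf":{"ad":{"gql":55,"igl":28,"r":30},"vo":{"en":46,"go":54,"o":84,"xh":70},"xyy":[76,6,77]}}
After op 2 (remove /qhv/0/0): {"lud":[[82,52],[73,32,70,75,88]],"qhv":[[40,14,60],[60,17,45,85,41],[56,77,84]],"umf":{"ad":{"gql":55,"igl":28,"r":30},"vo":{"en":46,"go":54,"o":84,"xh":70},"xyy":[76,6,77]}}
After op 3 (add /uru 88): {"lud":[[82,52],[73,32,70,75,88]],"qhv":[[40,14,60],[60,17,45,85,41],[56,77,84]],"umf":{"ad":{"gql":55,"igl":28,"r":30},"vo":{"en":46,"go":54,"o":84,"xh":70},"xyy":[76,6,77]},"uru":88}
After op 4 (replace /qhv/0/2 30): {"lud":[[82,52],[73,32,70,75,88]],"qhv":[[40,14,30],[60,17,45,85,41],[56,77,84]],"umf":{"ad":{"gql":55,"igl":28,"r":30},"vo":{"en":46,"go":54,"o":84,"xh":70},"xyy":[76,6,77]},"uru":88}
After op 5 (replace /lud/1/0 3): {"lud":[[82,52],[3,32,70,75,88]],"qhv":[[40,14,30],[60,17,45,85,41],[56,77,84]],"umf":{"ad":{"gql":55,"igl":28,"r":30},"vo":{"en":46,"go":54,"o":84,"xh":70},"xyy":[76,6,77]},"uru":88}
After op 6 (remove /qhv/1): {"lud":[[82,52],[3,32,70,75,88]],"qhv":[[40,14,30],[56,77,84]],"umf":{"ad":{"gql":55,"igl":28,"r":30},"vo":{"en":46,"go":54,"o":84,"xh":70},"xyy":[76,6,77]},"uru":88}
After op 7 (replace /umf/xyy/2 58): {"lud":[[82,52],[3,32,70,75,88]],"qhv":[[40,14,30],[56,77,84]],"umf":{"ad":{"gql":55,"igl":28,"r":30},"vo":{"en":46,"go":54,"o":84,"xh":70},"xyy":[76,6,58]},"uru":88}
After op 8 (add /lud/1 42): {"lud":[[82,52],42,[3,32,70,75,88]],"qhv":[[40,14,30],[56,77,84]],"umf":{"ad":{"gql":55,"igl":28,"r":30},"vo":{"en":46,"go":54,"o":84,"xh":70},"xyy":[76,6,58]},"uru":88}
After op 9 (replace /umf/vo/o 82): {"lud":[[82,52],42,[3,32,70,75,88]],"qhv":[[40,14,30],[56,77,84]],"umf":{"ad":{"gql":55,"igl":28,"r":30},"vo":{"en":46,"go":54,"o":82,"xh":70},"xyy":[76,6,58]},"uru":88}
After op 10 (replace /qhv/0/0 2): {"lud":[[82,52],42,[3,32,70,75,88]],"qhv":[[2,14,30],[56,77,84]],"umf":{"ad":{"gql":55,"igl":28,"r":30},"vo":{"en":46,"go":54,"o":82,"xh":70},"xyy":[76,6,58]},"uru":88}
After op 11 (add /umf/jz 91): {"lud":[[82,52],42,[3,32,70,75,88]],"qhv":[[2,14,30],[56,77,84]],"umf":{"ad":{"gql":55,"igl":28,"r":30},"jz":91,"vo":{"en":46,"go":54,"o":82,"xh":70},"xyy":[76,6,58]},"uru":88}
After op 12 (replace /umf/vo/en 18): {"lud":[[82,52],42,[3,32,70,75,88]],"qhv":[[2,14,30],[56,77,84]],"umf":{"ad":{"gql":55,"igl":28,"r":30},"jz":91,"vo":{"en":18,"go":54,"o":82,"xh":70},"xyy":[76,6,58]},"uru":88}
After op 13 (replace /lud/0/0 84): {"lud":[[84,52],42,[3,32,70,75,88]],"qhv":[[2,14,30],[56,77,84]],"umf":{"ad":{"gql":55,"igl":28,"r":30},"jz":91,"vo":{"en":18,"go":54,"o":82,"xh":70},"xyy":[76,6,58]},"uru":88}
After op 14 (remove /qhv/0/1): {"lud":[[84,52],42,[3,32,70,75,88]],"qhv":[[2,30],[56,77,84]],"umf":{"ad":{"gql":55,"igl":28,"r":30},"jz":91,"vo":{"en":18,"go":54,"o":82,"xh":70},"xyy":[76,6,58]},"uru":88}
After op 15 (remove /uru): {"lud":[[84,52],42,[3,32,70,75,88]],"qhv":[[2,30],[56,77,84]],"umf":{"ad":{"gql":55,"igl":28,"r":30},"jz":91,"vo":{"en":18,"go":54,"o":82,"xh":70},"xyy":[76,6,58]}}
After op 16 (replace /umf/ad/igl 51): {"lud":[[84,52],42,[3,32,70,75,88]],"qhv":[[2,30],[56,77,84]],"umf":{"ad":{"gql":55,"igl":51,"r":30},"jz":91,"vo":{"en":18,"go":54,"o":82,"xh":70},"xyy":[76,6,58]}}
After op 17 (replace /umf/xyy/0 76): {"lud":[[84,52],42,[3,32,70,75,88]],"qhv":[[2,30],[56,77,84]],"umf":{"ad":{"gql":55,"igl":51,"r":30},"jz":91,"vo":{"en":18,"go":54,"o":82,"xh":70},"xyy":[76,6,58]}}
After op 18 (add /umf/ad/igl 73): {"lud":[[84,52],42,[3,32,70,75,88]],"qhv":[[2,30],[56,77,84]],"umf":{"ad":{"gql":55,"igl":73,"r":30},"jz":91,"vo":{"en":18,"go":54,"o":82,"xh":70},"xyy":[76,6,58]}}
After op 19 (replace /umf/vo/xh 25): {"lud":[[84,52],42,[3,32,70,75,88]],"qhv":[[2,30],[56,77,84]],"umf":{"ad":{"gql":55,"igl":73,"r":30},"jz":91,"vo":{"en":18,"go":54,"o":82,"xh":25},"xyy":[76,6,58]}}
After op 20 (replace /umf/ad 53): {"lud":[[84,52],42,[3,32,70,75,88]],"qhv":[[2,30],[56,77,84]],"umf":{"ad":53,"jz":91,"vo":{"en":18,"go":54,"o":82,"xh":25},"xyy":[76,6,58]}}
After op 21 (add /qhv/2 54): {"lud":[[84,52],42,[3,32,70,75,88]],"qhv":[[2,30],[56,77,84],54],"umf":{"ad":53,"jz":91,"vo":{"en":18,"go":54,"o":82,"xh":25},"xyy":[76,6,58]}}
After op 22 (remove /qhv/1): {"lud":[[84,52],42,[3,32,70,75,88]],"qhv":[[2,30],54],"umf":{"ad":53,"jz":91,"vo":{"en":18,"go":54,"o":82,"xh":25},"xyy":[76,6,58]}}
After op 23 (remove /lud/2/2): {"lud":[[84,52],42,[3,32,75,88]],"qhv":[[2,30],54],"umf":{"ad":53,"jz":91,"vo":{"en":18,"go":54,"o":82,"xh":25},"xyy":[76,6,58]}}
After op 24 (add /umf/ht 50): {"lud":[[84,52],42,[3,32,75,88]],"qhv":[[2,30],54],"umf":{"ad":53,"ht":50,"jz":91,"vo":{"en":18,"go":54,"o":82,"xh":25},"xyy":[76,6,58]}}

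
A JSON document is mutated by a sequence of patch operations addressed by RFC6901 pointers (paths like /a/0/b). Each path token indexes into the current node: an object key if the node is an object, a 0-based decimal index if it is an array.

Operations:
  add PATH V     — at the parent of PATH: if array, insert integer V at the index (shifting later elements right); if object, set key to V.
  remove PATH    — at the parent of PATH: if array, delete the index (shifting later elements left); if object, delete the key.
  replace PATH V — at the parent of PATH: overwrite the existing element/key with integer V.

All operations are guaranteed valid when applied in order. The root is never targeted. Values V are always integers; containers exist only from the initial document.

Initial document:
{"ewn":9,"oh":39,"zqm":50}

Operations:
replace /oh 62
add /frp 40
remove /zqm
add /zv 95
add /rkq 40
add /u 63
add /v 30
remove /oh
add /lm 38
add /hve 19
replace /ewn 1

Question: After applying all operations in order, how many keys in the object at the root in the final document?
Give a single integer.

Answer: 8

Derivation:
After op 1 (replace /oh 62): {"ewn":9,"oh":62,"zqm":50}
After op 2 (add /frp 40): {"ewn":9,"frp":40,"oh":62,"zqm":50}
After op 3 (remove /zqm): {"ewn":9,"frp":40,"oh":62}
After op 4 (add /zv 95): {"ewn":9,"frp":40,"oh":62,"zv":95}
After op 5 (add /rkq 40): {"ewn":9,"frp":40,"oh":62,"rkq":40,"zv":95}
After op 6 (add /u 63): {"ewn":9,"frp":40,"oh":62,"rkq":40,"u":63,"zv":95}
After op 7 (add /v 30): {"ewn":9,"frp":40,"oh":62,"rkq":40,"u":63,"v":30,"zv":95}
After op 8 (remove /oh): {"ewn":9,"frp":40,"rkq":40,"u":63,"v":30,"zv":95}
After op 9 (add /lm 38): {"ewn":9,"frp":40,"lm":38,"rkq":40,"u":63,"v":30,"zv":95}
After op 10 (add /hve 19): {"ewn":9,"frp":40,"hve":19,"lm":38,"rkq":40,"u":63,"v":30,"zv":95}
After op 11 (replace /ewn 1): {"ewn":1,"frp":40,"hve":19,"lm":38,"rkq":40,"u":63,"v":30,"zv":95}
Size at the root: 8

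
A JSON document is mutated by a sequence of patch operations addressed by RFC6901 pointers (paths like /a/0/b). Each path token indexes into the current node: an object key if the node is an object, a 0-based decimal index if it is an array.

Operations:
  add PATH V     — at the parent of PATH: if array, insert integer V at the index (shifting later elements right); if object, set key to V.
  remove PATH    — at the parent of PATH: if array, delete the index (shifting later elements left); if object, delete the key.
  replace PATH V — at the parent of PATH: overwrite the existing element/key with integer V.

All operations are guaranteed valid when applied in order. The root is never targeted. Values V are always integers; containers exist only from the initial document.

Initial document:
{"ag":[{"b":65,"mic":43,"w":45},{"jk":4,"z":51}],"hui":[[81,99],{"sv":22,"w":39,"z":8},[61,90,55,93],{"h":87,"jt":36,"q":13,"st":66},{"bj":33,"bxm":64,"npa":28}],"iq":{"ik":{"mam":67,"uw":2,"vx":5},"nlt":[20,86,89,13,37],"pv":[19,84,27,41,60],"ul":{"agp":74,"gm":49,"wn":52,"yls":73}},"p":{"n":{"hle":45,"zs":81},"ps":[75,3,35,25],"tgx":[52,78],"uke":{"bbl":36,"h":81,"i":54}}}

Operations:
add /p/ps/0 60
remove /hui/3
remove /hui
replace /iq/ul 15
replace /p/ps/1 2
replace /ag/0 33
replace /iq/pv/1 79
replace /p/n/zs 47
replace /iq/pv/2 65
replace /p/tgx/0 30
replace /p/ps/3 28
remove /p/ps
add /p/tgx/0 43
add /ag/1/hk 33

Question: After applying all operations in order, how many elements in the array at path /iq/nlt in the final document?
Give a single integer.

Answer: 5

Derivation:
After op 1 (add /p/ps/0 60): {"ag":[{"b":65,"mic":43,"w":45},{"jk":4,"z":51}],"hui":[[81,99],{"sv":22,"w":39,"z":8},[61,90,55,93],{"h":87,"jt":36,"q":13,"st":66},{"bj":33,"bxm":64,"npa":28}],"iq":{"ik":{"mam":67,"uw":2,"vx":5},"nlt":[20,86,89,13,37],"pv":[19,84,27,41,60],"ul":{"agp":74,"gm":49,"wn":52,"yls":73}},"p":{"n":{"hle":45,"zs":81},"ps":[60,75,3,35,25],"tgx":[52,78],"uke":{"bbl":36,"h":81,"i":54}}}
After op 2 (remove /hui/3): {"ag":[{"b":65,"mic":43,"w":45},{"jk":4,"z":51}],"hui":[[81,99],{"sv":22,"w":39,"z":8},[61,90,55,93],{"bj":33,"bxm":64,"npa":28}],"iq":{"ik":{"mam":67,"uw":2,"vx":5},"nlt":[20,86,89,13,37],"pv":[19,84,27,41,60],"ul":{"agp":74,"gm":49,"wn":52,"yls":73}},"p":{"n":{"hle":45,"zs":81},"ps":[60,75,3,35,25],"tgx":[52,78],"uke":{"bbl":36,"h":81,"i":54}}}
After op 3 (remove /hui): {"ag":[{"b":65,"mic":43,"w":45},{"jk":4,"z":51}],"iq":{"ik":{"mam":67,"uw":2,"vx":5},"nlt":[20,86,89,13,37],"pv":[19,84,27,41,60],"ul":{"agp":74,"gm":49,"wn":52,"yls":73}},"p":{"n":{"hle":45,"zs":81},"ps":[60,75,3,35,25],"tgx":[52,78],"uke":{"bbl":36,"h":81,"i":54}}}
After op 4 (replace /iq/ul 15): {"ag":[{"b":65,"mic":43,"w":45},{"jk":4,"z":51}],"iq":{"ik":{"mam":67,"uw":2,"vx":5},"nlt":[20,86,89,13,37],"pv":[19,84,27,41,60],"ul":15},"p":{"n":{"hle":45,"zs":81},"ps":[60,75,3,35,25],"tgx":[52,78],"uke":{"bbl":36,"h":81,"i":54}}}
After op 5 (replace /p/ps/1 2): {"ag":[{"b":65,"mic":43,"w":45},{"jk":4,"z":51}],"iq":{"ik":{"mam":67,"uw":2,"vx":5},"nlt":[20,86,89,13,37],"pv":[19,84,27,41,60],"ul":15},"p":{"n":{"hle":45,"zs":81},"ps":[60,2,3,35,25],"tgx":[52,78],"uke":{"bbl":36,"h":81,"i":54}}}
After op 6 (replace /ag/0 33): {"ag":[33,{"jk":4,"z":51}],"iq":{"ik":{"mam":67,"uw":2,"vx":5},"nlt":[20,86,89,13,37],"pv":[19,84,27,41,60],"ul":15},"p":{"n":{"hle":45,"zs":81},"ps":[60,2,3,35,25],"tgx":[52,78],"uke":{"bbl":36,"h":81,"i":54}}}
After op 7 (replace /iq/pv/1 79): {"ag":[33,{"jk":4,"z":51}],"iq":{"ik":{"mam":67,"uw":2,"vx":5},"nlt":[20,86,89,13,37],"pv":[19,79,27,41,60],"ul":15},"p":{"n":{"hle":45,"zs":81},"ps":[60,2,3,35,25],"tgx":[52,78],"uke":{"bbl":36,"h":81,"i":54}}}
After op 8 (replace /p/n/zs 47): {"ag":[33,{"jk":4,"z":51}],"iq":{"ik":{"mam":67,"uw":2,"vx":5},"nlt":[20,86,89,13,37],"pv":[19,79,27,41,60],"ul":15},"p":{"n":{"hle":45,"zs":47},"ps":[60,2,3,35,25],"tgx":[52,78],"uke":{"bbl":36,"h":81,"i":54}}}
After op 9 (replace /iq/pv/2 65): {"ag":[33,{"jk":4,"z":51}],"iq":{"ik":{"mam":67,"uw":2,"vx":5},"nlt":[20,86,89,13,37],"pv":[19,79,65,41,60],"ul":15},"p":{"n":{"hle":45,"zs":47},"ps":[60,2,3,35,25],"tgx":[52,78],"uke":{"bbl":36,"h":81,"i":54}}}
After op 10 (replace /p/tgx/0 30): {"ag":[33,{"jk":4,"z":51}],"iq":{"ik":{"mam":67,"uw":2,"vx":5},"nlt":[20,86,89,13,37],"pv":[19,79,65,41,60],"ul":15},"p":{"n":{"hle":45,"zs":47},"ps":[60,2,3,35,25],"tgx":[30,78],"uke":{"bbl":36,"h":81,"i":54}}}
After op 11 (replace /p/ps/3 28): {"ag":[33,{"jk":4,"z":51}],"iq":{"ik":{"mam":67,"uw":2,"vx":5},"nlt":[20,86,89,13,37],"pv":[19,79,65,41,60],"ul":15},"p":{"n":{"hle":45,"zs":47},"ps":[60,2,3,28,25],"tgx":[30,78],"uke":{"bbl":36,"h":81,"i":54}}}
After op 12 (remove /p/ps): {"ag":[33,{"jk":4,"z":51}],"iq":{"ik":{"mam":67,"uw":2,"vx":5},"nlt":[20,86,89,13,37],"pv":[19,79,65,41,60],"ul":15},"p":{"n":{"hle":45,"zs":47},"tgx":[30,78],"uke":{"bbl":36,"h":81,"i":54}}}
After op 13 (add /p/tgx/0 43): {"ag":[33,{"jk":4,"z":51}],"iq":{"ik":{"mam":67,"uw":2,"vx":5},"nlt":[20,86,89,13,37],"pv":[19,79,65,41,60],"ul":15},"p":{"n":{"hle":45,"zs":47},"tgx":[43,30,78],"uke":{"bbl":36,"h":81,"i":54}}}
After op 14 (add /ag/1/hk 33): {"ag":[33,{"hk":33,"jk":4,"z":51}],"iq":{"ik":{"mam":67,"uw":2,"vx":5},"nlt":[20,86,89,13,37],"pv":[19,79,65,41,60],"ul":15},"p":{"n":{"hle":45,"zs":47},"tgx":[43,30,78],"uke":{"bbl":36,"h":81,"i":54}}}
Size at path /iq/nlt: 5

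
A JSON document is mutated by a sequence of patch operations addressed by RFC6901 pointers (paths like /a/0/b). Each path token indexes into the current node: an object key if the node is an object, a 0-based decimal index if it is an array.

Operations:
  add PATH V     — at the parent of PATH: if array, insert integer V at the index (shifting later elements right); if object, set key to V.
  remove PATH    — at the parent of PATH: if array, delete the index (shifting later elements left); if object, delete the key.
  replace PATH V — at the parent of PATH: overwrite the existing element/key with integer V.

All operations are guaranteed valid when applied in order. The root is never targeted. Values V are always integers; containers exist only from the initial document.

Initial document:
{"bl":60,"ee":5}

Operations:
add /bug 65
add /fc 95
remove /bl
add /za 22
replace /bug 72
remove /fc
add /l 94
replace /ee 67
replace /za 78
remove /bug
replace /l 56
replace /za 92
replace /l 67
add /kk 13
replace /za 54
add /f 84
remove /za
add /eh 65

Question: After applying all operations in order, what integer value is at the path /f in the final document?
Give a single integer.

After op 1 (add /bug 65): {"bl":60,"bug":65,"ee":5}
After op 2 (add /fc 95): {"bl":60,"bug":65,"ee":5,"fc":95}
After op 3 (remove /bl): {"bug":65,"ee":5,"fc":95}
After op 4 (add /za 22): {"bug":65,"ee":5,"fc":95,"za":22}
After op 5 (replace /bug 72): {"bug":72,"ee":5,"fc":95,"za":22}
After op 6 (remove /fc): {"bug":72,"ee":5,"za":22}
After op 7 (add /l 94): {"bug":72,"ee":5,"l":94,"za":22}
After op 8 (replace /ee 67): {"bug":72,"ee":67,"l":94,"za":22}
After op 9 (replace /za 78): {"bug":72,"ee":67,"l":94,"za":78}
After op 10 (remove /bug): {"ee":67,"l":94,"za":78}
After op 11 (replace /l 56): {"ee":67,"l":56,"za":78}
After op 12 (replace /za 92): {"ee":67,"l":56,"za":92}
After op 13 (replace /l 67): {"ee":67,"l":67,"za":92}
After op 14 (add /kk 13): {"ee":67,"kk":13,"l":67,"za":92}
After op 15 (replace /za 54): {"ee":67,"kk":13,"l":67,"za":54}
After op 16 (add /f 84): {"ee":67,"f":84,"kk":13,"l":67,"za":54}
After op 17 (remove /za): {"ee":67,"f":84,"kk":13,"l":67}
After op 18 (add /eh 65): {"ee":67,"eh":65,"f":84,"kk":13,"l":67}
Value at /f: 84

Answer: 84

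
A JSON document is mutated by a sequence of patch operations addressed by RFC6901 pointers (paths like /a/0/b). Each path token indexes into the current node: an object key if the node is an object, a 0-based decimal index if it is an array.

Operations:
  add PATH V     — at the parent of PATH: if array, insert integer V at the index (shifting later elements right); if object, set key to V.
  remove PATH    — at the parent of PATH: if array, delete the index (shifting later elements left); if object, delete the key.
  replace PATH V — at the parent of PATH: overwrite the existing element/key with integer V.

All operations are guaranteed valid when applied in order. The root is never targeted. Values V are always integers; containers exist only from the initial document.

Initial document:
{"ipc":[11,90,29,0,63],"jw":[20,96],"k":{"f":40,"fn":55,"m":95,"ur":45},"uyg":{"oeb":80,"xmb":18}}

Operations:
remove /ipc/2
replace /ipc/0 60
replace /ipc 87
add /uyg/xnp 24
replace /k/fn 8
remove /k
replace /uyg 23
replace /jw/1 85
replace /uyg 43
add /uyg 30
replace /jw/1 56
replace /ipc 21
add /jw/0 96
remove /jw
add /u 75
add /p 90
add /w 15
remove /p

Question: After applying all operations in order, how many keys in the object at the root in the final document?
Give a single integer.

After op 1 (remove /ipc/2): {"ipc":[11,90,0,63],"jw":[20,96],"k":{"f":40,"fn":55,"m":95,"ur":45},"uyg":{"oeb":80,"xmb":18}}
After op 2 (replace /ipc/0 60): {"ipc":[60,90,0,63],"jw":[20,96],"k":{"f":40,"fn":55,"m":95,"ur":45},"uyg":{"oeb":80,"xmb":18}}
After op 3 (replace /ipc 87): {"ipc":87,"jw":[20,96],"k":{"f":40,"fn":55,"m":95,"ur":45},"uyg":{"oeb":80,"xmb":18}}
After op 4 (add /uyg/xnp 24): {"ipc":87,"jw":[20,96],"k":{"f":40,"fn":55,"m":95,"ur":45},"uyg":{"oeb":80,"xmb":18,"xnp":24}}
After op 5 (replace /k/fn 8): {"ipc":87,"jw":[20,96],"k":{"f":40,"fn":8,"m":95,"ur":45},"uyg":{"oeb":80,"xmb":18,"xnp":24}}
After op 6 (remove /k): {"ipc":87,"jw":[20,96],"uyg":{"oeb":80,"xmb":18,"xnp":24}}
After op 7 (replace /uyg 23): {"ipc":87,"jw":[20,96],"uyg":23}
After op 8 (replace /jw/1 85): {"ipc":87,"jw":[20,85],"uyg":23}
After op 9 (replace /uyg 43): {"ipc":87,"jw":[20,85],"uyg":43}
After op 10 (add /uyg 30): {"ipc":87,"jw":[20,85],"uyg":30}
After op 11 (replace /jw/1 56): {"ipc":87,"jw":[20,56],"uyg":30}
After op 12 (replace /ipc 21): {"ipc":21,"jw":[20,56],"uyg":30}
After op 13 (add /jw/0 96): {"ipc":21,"jw":[96,20,56],"uyg":30}
After op 14 (remove /jw): {"ipc":21,"uyg":30}
After op 15 (add /u 75): {"ipc":21,"u":75,"uyg":30}
After op 16 (add /p 90): {"ipc":21,"p":90,"u":75,"uyg":30}
After op 17 (add /w 15): {"ipc":21,"p":90,"u":75,"uyg":30,"w":15}
After op 18 (remove /p): {"ipc":21,"u":75,"uyg":30,"w":15}
Size at the root: 4

Answer: 4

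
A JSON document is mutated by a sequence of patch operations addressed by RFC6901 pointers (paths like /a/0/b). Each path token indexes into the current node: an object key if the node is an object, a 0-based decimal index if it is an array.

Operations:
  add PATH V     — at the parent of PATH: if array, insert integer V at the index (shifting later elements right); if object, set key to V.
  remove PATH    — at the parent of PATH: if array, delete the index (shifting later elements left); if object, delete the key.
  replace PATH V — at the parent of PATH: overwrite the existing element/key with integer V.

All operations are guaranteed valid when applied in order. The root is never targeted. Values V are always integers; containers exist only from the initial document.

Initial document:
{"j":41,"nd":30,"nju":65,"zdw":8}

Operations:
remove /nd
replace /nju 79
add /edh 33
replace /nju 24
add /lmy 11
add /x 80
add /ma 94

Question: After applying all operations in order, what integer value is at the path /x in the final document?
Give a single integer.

Answer: 80

Derivation:
After op 1 (remove /nd): {"j":41,"nju":65,"zdw":8}
After op 2 (replace /nju 79): {"j":41,"nju":79,"zdw":8}
After op 3 (add /edh 33): {"edh":33,"j":41,"nju":79,"zdw":8}
After op 4 (replace /nju 24): {"edh":33,"j":41,"nju":24,"zdw":8}
After op 5 (add /lmy 11): {"edh":33,"j":41,"lmy":11,"nju":24,"zdw":8}
After op 6 (add /x 80): {"edh":33,"j":41,"lmy":11,"nju":24,"x":80,"zdw":8}
After op 7 (add /ma 94): {"edh":33,"j":41,"lmy":11,"ma":94,"nju":24,"x":80,"zdw":8}
Value at /x: 80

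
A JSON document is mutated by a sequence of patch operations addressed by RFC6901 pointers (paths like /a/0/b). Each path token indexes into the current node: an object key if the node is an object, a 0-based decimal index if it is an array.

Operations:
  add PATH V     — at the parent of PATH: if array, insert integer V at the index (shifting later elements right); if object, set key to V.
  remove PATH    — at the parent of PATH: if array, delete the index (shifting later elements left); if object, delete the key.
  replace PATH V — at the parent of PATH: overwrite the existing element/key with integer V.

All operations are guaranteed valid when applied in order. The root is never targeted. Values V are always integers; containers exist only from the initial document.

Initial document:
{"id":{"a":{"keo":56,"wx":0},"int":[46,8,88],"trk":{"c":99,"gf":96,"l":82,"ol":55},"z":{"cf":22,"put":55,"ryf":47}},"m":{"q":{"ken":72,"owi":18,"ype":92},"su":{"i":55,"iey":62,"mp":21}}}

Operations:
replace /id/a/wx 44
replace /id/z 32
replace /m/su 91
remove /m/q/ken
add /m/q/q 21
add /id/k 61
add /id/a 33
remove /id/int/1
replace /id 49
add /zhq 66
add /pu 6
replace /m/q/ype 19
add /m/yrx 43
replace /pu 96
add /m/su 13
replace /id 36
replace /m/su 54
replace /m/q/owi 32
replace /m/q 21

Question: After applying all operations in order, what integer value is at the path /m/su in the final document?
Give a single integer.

After op 1 (replace /id/a/wx 44): {"id":{"a":{"keo":56,"wx":44},"int":[46,8,88],"trk":{"c":99,"gf":96,"l":82,"ol":55},"z":{"cf":22,"put":55,"ryf":47}},"m":{"q":{"ken":72,"owi":18,"ype":92},"su":{"i":55,"iey":62,"mp":21}}}
After op 2 (replace /id/z 32): {"id":{"a":{"keo":56,"wx":44},"int":[46,8,88],"trk":{"c":99,"gf":96,"l":82,"ol":55},"z":32},"m":{"q":{"ken":72,"owi":18,"ype":92},"su":{"i":55,"iey":62,"mp":21}}}
After op 3 (replace /m/su 91): {"id":{"a":{"keo":56,"wx":44},"int":[46,8,88],"trk":{"c":99,"gf":96,"l":82,"ol":55},"z":32},"m":{"q":{"ken":72,"owi":18,"ype":92},"su":91}}
After op 4 (remove /m/q/ken): {"id":{"a":{"keo":56,"wx":44},"int":[46,8,88],"trk":{"c":99,"gf":96,"l":82,"ol":55},"z":32},"m":{"q":{"owi":18,"ype":92},"su":91}}
After op 5 (add /m/q/q 21): {"id":{"a":{"keo":56,"wx":44},"int":[46,8,88],"trk":{"c":99,"gf":96,"l":82,"ol":55},"z":32},"m":{"q":{"owi":18,"q":21,"ype":92},"su":91}}
After op 6 (add /id/k 61): {"id":{"a":{"keo":56,"wx":44},"int":[46,8,88],"k":61,"trk":{"c":99,"gf":96,"l":82,"ol":55},"z":32},"m":{"q":{"owi":18,"q":21,"ype":92},"su":91}}
After op 7 (add /id/a 33): {"id":{"a":33,"int":[46,8,88],"k":61,"trk":{"c":99,"gf":96,"l":82,"ol":55},"z":32},"m":{"q":{"owi":18,"q":21,"ype":92},"su":91}}
After op 8 (remove /id/int/1): {"id":{"a":33,"int":[46,88],"k":61,"trk":{"c":99,"gf":96,"l":82,"ol":55},"z":32},"m":{"q":{"owi":18,"q":21,"ype":92},"su":91}}
After op 9 (replace /id 49): {"id":49,"m":{"q":{"owi":18,"q":21,"ype":92},"su":91}}
After op 10 (add /zhq 66): {"id":49,"m":{"q":{"owi":18,"q":21,"ype":92},"su":91},"zhq":66}
After op 11 (add /pu 6): {"id":49,"m":{"q":{"owi":18,"q":21,"ype":92},"su":91},"pu":6,"zhq":66}
After op 12 (replace /m/q/ype 19): {"id":49,"m":{"q":{"owi":18,"q":21,"ype":19},"su":91},"pu":6,"zhq":66}
After op 13 (add /m/yrx 43): {"id":49,"m":{"q":{"owi":18,"q":21,"ype":19},"su":91,"yrx":43},"pu":6,"zhq":66}
After op 14 (replace /pu 96): {"id":49,"m":{"q":{"owi":18,"q":21,"ype":19},"su":91,"yrx":43},"pu":96,"zhq":66}
After op 15 (add /m/su 13): {"id":49,"m":{"q":{"owi":18,"q":21,"ype":19},"su":13,"yrx":43},"pu":96,"zhq":66}
After op 16 (replace /id 36): {"id":36,"m":{"q":{"owi":18,"q":21,"ype":19},"su":13,"yrx":43},"pu":96,"zhq":66}
After op 17 (replace /m/su 54): {"id":36,"m":{"q":{"owi":18,"q":21,"ype":19},"su":54,"yrx":43},"pu":96,"zhq":66}
After op 18 (replace /m/q/owi 32): {"id":36,"m":{"q":{"owi":32,"q":21,"ype":19},"su":54,"yrx":43},"pu":96,"zhq":66}
After op 19 (replace /m/q 21): {"id":36,"m":{"q":21,"su":54,"yrx":43},"pu":96,"zhq":66}
Value at /m/su: 54

Answer: 54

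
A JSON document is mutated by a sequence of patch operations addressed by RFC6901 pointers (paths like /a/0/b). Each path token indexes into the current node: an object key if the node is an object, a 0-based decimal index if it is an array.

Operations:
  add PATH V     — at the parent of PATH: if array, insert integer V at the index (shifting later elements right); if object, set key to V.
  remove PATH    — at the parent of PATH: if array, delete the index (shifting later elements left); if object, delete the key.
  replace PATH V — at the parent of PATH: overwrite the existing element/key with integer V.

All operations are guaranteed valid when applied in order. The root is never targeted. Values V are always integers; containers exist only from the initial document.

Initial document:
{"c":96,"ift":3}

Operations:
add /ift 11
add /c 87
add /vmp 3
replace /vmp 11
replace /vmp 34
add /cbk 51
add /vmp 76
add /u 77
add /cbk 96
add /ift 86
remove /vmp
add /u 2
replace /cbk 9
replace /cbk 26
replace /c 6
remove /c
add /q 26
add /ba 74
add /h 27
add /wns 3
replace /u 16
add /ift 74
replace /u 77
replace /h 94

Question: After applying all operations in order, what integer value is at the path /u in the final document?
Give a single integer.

After op 1 (add /ift 11): {"c":96,"ift":11}
After op 2 (add /c 87): {"c":87,"ift":11}
After op 3 (add /vmp 3): {"c":87,"ift":11,"vmp":3}
After op 4 (replace /vmp 11): {"c":87,"ift":11,"vmp":11}
After op 5 (replace /vmp 34): {"c":87,"ift":11,"vmp":34}
After op 6 (add /cbk 51): {"c":87,"cbk":51,"ift":11,"vmp":34}
After op 7 (add /vmp 76): {"c":87,"cbk":51,"ift":11,"vmp":76}
After op 8 (add /u 77): {"c":87,"cbk":51,"ift":11,"u":77,"vmp":76}
After op 9 (add /cbk 96): {"c":87,"cbk":96,"ift":11,"u":77,"vmp":76}
After op 10 (add /ift 86): {"c":87,"cbk":96,"ift":86,"u":77,"vmp":76}
After op 11 (remove /vmp): {"c":87,"cbk":96,"ift":86,"u":77}
After op 12 (add /u 2): {"c":87,"cbk":96,"ift":86,"u":2}
After op 13 (replace /cbk 9): {"c":87,"cbk":9,"ift":86,"u":2}
After op 14 (replace /cbk 26): {"c":87,"cbk":26,"ift":86,"u":2}
After op 15 (replace /c 6): {"c":6,"cbk":26,"ift":86,"u":2}
After op 16 (remove /c): {"cbk":26,"ift":86,"u":2}
After op 17 (add /q 26): {"cbk":26,"ift":86,"q":26,"u":2}
After op 18 (add /ba 74): {"ba":74,"cbk":26,"ift":86,"q":26,"u":2}
After op 19 (add /h 27): {"ba":74,"cbk":26,"h":27,"ift":86,"q":26,"u":2}
After op 20 (add /wns 3): {"ba":74,"cbk":26,"h":27,"ift":86,"q":26,"u":2,"wns":3}
After op 21 (replace /u 16): {"ba":74,"cbk":26,"h":27,"ift":86,"q":26,"u":16,"wns":3}
After op 22 (add /ift 74): {"ba":74,"cbk":26,"h":27,"ift":74,"q":26,"u":16,"wns":3}
After op 23 (replace /u 77): {"ba":74,"cbk":26,"h":27,"ift":74,"q":26,"u":77,"wns":3}
After op 24 (replace /h 94): {"ba":74,"cbk":26,"h":94,"ift":74,"q":26,"u":77,"wns":3}
Value at /u: 77

Answer: 77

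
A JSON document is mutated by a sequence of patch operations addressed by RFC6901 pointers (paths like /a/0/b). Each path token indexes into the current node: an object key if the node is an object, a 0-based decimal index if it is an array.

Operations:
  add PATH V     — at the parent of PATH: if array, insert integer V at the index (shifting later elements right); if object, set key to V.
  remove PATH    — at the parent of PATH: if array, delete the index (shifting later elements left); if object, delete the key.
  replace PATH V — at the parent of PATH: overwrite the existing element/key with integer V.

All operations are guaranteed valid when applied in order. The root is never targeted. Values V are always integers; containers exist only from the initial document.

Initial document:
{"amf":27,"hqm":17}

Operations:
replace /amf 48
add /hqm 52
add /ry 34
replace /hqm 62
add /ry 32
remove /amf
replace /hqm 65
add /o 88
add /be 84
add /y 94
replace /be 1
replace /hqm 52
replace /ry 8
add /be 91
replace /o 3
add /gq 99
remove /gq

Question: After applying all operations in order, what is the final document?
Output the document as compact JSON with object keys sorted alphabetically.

After op 1 (replace /amf 48): {"amf":48,"hqm":17}
After op 2 (add /hqm 52): {"amf":48,"hqm":52}
After op 3 (add /ry 34): {"amf":48,"hqm":52,"ry":34}
After op 4 (replace /hqm 62): {"amf":48,"hqm":62,"ry":34}
After op 5 (add /ry 32): {"amf":48,"hqm":62,"ry":32}
After op 6 (remove /amf): {"hqm":62,"ry":32}
After op 7 (replace /hqm 65): {"hqm":65,"ry":32}
After op 8 (add /o 88): {"hqm":65,"o":88,"ry":32}
After op 9 (add /be 84): {"be":84,"hqm":65,"o":88,"ry":32}
After op 10 (add /y 94): {"be":84,"hqm":65,"o":88,"ry":32,"y":94}
After op 11 (replace /be 1): {"be":1,"hqm":65,"o":88,"ry":32,"y":94}
After op 12 (replace /hqm 52): {"be":1,"hqm":52,"o":88,"ry":32,"y":94}
After op 13 (replace /ry 8): {"be":1,"hqm":52,"o":88,"ry":8,"y":94}
After op 14 (add /be 91): {"be":91,"hqm":52,"o":88,"ry":8,"y":94}
After op 15 (replace /o 3): {"be":91,"hqm":52,"o":3,"ry":8,"y":94}
After op 16 (add /gq 99): {"be":91,"gq":99,"hqm":52,"o":3,"ry":8,"y":94}
After op 17 (remove /gq): {"be":91,"hqm":52,"o":3,"ry":8,"y":94}

Answer: {"be":91,"hqm":52,"o":3,"ry":8,"y":94}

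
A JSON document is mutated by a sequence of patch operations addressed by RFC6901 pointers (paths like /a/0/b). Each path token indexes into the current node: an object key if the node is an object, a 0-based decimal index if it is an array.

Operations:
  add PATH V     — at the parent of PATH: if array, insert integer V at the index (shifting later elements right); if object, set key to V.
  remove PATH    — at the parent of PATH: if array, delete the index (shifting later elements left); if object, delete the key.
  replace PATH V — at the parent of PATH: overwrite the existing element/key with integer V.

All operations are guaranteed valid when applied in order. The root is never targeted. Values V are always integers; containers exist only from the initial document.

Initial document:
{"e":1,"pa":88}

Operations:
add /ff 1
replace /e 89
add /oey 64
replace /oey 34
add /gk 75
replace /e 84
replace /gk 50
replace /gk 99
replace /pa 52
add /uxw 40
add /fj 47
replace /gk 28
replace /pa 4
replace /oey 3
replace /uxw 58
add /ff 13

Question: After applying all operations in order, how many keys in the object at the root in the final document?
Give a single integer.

After op 1 (add /ff 1): {"e":1,"ff":1,"pa":88}
After op 2 (replace /e 89): {"e":89,"ff":1,"pa":88}
After op 3 (add /oey 64): {"e":89,"ff":1,"oey":64,"pa":88}
After op 4 (replace /oey 34): {"e":89,"ff":1,"oey":34,"pa":88}
After op 5 (add /gk 75): {"e":89,"ff":1,"gk":75,"oey":34,"pa":88}
After op 6 (replace /e 84): {"e":84,"ff":1,"gk":75,"oey":34,"pa":88}
After op 7 (replace /gk 50): {"e":84,"ff":1,"gk":50,"oey":34,"pa":88}
After op 8 (replace /gk 99): {"e":84,"ff":1,"gk":99,"oey":34,"pa":88}
After op 9 (replace /pa 52): {"e":84,"ff":1,"gk":99,"oey":34,"pa":52}
After op 10 (add /uxw 40): {"e":84,"ff":1,"gk":99,"oey":34,"pa":52,"uxw":40}
After op 11 (add /fj 47): {"e":84,"ff":1,"fj":47,"gk":99,"oey":34,"pa":52,"uxw":40}
After op 12 (replace /gk 28): {"e":84,"ff":1,"fj":47,"gk":28,"oey":34,"pa":52,"uxw":40}
After op 13 (replace /pa 4): {"e":84,"ff":1,"fj":47,"gk":28,"oey":34,"pa":4,"uxw":40}
After op 14 (replace /oey 3): {"e":84,"ff":1,"fj":47,"gk":28,"oey":3,"pa":4,"uxw":40}
After op 15 (replace /uxw 58): {"e":84,"ff":1,"fj":47,"gk":28,"oey":3,"pa":4,"uxw":58}
After op 16 (add /ff 13): {"e":84,"ff":13,"fj":47,"gk":28,"oey":3,"pa":4,"uxw":58}
Size at the root: 7

Answer: 7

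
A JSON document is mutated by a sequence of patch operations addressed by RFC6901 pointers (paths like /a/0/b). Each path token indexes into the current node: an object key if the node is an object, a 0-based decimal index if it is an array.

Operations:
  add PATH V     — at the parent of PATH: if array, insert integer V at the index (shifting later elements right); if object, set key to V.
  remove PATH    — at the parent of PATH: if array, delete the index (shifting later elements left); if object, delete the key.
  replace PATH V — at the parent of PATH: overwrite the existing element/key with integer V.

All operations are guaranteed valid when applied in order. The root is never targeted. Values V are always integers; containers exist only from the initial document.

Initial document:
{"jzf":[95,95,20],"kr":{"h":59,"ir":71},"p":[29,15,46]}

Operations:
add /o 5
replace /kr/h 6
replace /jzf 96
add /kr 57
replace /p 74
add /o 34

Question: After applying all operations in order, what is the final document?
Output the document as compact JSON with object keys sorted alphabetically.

Answer: {"jzf":96,"kr":57,"o":34,"p":74}

Derivation:
After op 1 (add /o 5): {"jzf":[95,95,20],"kr":{"h":59,"ir":71},"o":5,"p":[29,15,46]}
After op 2 (replace /kr/h 6): {"jzf":[95,95,20],"kr":{"h":6,"ir":71},"o":5,"p":[29,15,46]}
After op 3 (replace /jzf 96): {"jzf":96,"kr":{"h":6,"ir":71},"o":5,"p":[29,15,46]}
After op 4 (add /kr 57): {"jzf":96,"kr":57,"o":5,"p":[29,15,46]}
After op 5 (replace /p 74): {"jzf":96,"kr":57,"o":5,"p":74}
After op 6 (add /o 34): {"jzf":96,"kr":57,"o":34,"p":74}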